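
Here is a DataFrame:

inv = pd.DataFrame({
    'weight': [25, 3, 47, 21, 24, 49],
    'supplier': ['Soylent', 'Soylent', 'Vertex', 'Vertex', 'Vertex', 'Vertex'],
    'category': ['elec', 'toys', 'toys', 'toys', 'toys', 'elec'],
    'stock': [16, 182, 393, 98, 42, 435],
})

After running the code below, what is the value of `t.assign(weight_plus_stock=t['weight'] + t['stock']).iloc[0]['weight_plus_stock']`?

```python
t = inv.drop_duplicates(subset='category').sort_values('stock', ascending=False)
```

drop duplicate category (keep=first):
   weight supplier category  stock
0      25  Soylent     elec     16
1       3  Soylent     toys    182
sort by stock descending:
   weight supplier category  stock
1       3  Soylent     toys    182
0      25  Soylent     elec     16
add column weight_plus_stock = t['weight'] + t['stock']:
   weight supplier category  stock  weight_plus_stock
1       3  Soylent     toys    182                185
0      25  Soylent     elec     16                 41

185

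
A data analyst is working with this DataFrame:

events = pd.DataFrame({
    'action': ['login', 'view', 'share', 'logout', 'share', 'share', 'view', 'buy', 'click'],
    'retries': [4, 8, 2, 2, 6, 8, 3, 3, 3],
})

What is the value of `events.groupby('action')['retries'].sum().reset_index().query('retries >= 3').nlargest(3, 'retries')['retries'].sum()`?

31

group by action, sum of retries:
action
buy        3
click      3
login      4
logout     2
share     16
view      11
Name: retries, dtype: int64
reset_index():
   action  retries
0     buy        3
1   click        3
2   login        4
3  logout        2
4   share       16
5    view       11
filter rows where retries >= 3:
  action  retries
0    buy        3
1  click        3
2  login        4
4  share       16
5   view       11
take 3 rows with largest retries:
  action  retries
4  share       16
5   view       11
2  login        4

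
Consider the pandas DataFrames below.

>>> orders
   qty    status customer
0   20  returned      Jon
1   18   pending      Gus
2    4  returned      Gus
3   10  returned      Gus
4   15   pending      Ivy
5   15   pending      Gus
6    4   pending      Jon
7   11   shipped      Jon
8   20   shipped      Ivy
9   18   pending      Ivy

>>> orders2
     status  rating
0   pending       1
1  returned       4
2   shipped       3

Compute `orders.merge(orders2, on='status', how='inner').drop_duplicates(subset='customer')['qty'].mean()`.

17.6666666667

merge on 'status' (how='inner') → 10 rows:
   qty    status customer  rating
0   20  returned      Jon       4
1   18   pending      Gus       1
2    4  returned      Gus       4
3   10  returned      Gus       4
4   15   pending      Ivy       1
5   15   pending      Gus       1
6    4   pending      Jon       1
7   11   shipped      Jon       3
8   20   shipped      Ivy       3
9   18   pending      Ivy       1
drop duplicate customer (keep=first):
   qty    status customer  rating
0   20  returned      Jon       4
1   18   pending      Gus       1
4   15   pending      Ivy       1
Taking the mean of column 'qty' gives 17.6666666667.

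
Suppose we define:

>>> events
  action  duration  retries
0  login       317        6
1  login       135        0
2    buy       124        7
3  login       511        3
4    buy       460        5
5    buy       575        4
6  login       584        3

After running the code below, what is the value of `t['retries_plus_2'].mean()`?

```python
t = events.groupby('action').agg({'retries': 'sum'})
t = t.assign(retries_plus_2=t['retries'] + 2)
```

group by action, sum of retries:
        retries
action         
buy          16
login        12
add column retries_plus_2 = t['retries'] + 2:
        retries  retries_plus_2
action                         
buy          16              18
login        12              14
The mean of column 'retries_plus_2' is 16.0.

16.0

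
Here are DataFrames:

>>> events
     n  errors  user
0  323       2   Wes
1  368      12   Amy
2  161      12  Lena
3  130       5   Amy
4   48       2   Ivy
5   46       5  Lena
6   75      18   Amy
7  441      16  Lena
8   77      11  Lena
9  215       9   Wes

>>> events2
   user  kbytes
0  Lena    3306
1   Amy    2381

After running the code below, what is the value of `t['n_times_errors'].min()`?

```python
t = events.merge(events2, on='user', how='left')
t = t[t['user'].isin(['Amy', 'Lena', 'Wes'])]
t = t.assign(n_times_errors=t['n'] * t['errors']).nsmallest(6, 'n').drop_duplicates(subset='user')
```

230

merge on 'user' (how='left') → 10 rows:
     n  errors  user  kbytes
0  323       2   Wes     NaN
1  368      12   Amy  2381.0
2  161      12  Lena  3306.0
3  130       5   Amy  2381.0
4   48       2   Ivy     NaN
5   46       5  Lena  3306.0
6   75      18   Amy  2381.0
7  441      16  Lena  3306.0
8   77      11  Lena  3306.0
9  215       9   Wes     NaN
filter rows where user in ['Amy', 'Lena', 'Wes']:
     n  errors  user  kbytes
0  323       2   Wes     NaN
1  368      12   Amy  2381.0
2  161      12  Lena  3306.0
3  130       5   Amy  2381.0
5   46       5  Lena  3306.0
6   75      18   Amy  2381.0
7  441      16  Lena  3306.0
8   77      11  Lena  3306.0
9  215       9   Wes     NaN
add column n_times_errors = t['n'] * t['errors']:
     n  errors  user  kbytes  n_times_errors
0  323       2   Wes     NaN             646
1  368      12   Amy  2381.0            4416
2  161      12  Lena  3306.0            1932
3  130       5   Amy  2381.0             650
5   46       5  Lena  3306.0             230
6   75      18   Amy  2381.0            1350
7  441      16  Lena  3306.0            7056
8   77      11  Lena  3306.0             847
9  215       9   Wes     NaN            1935
take 6 rows with smallest n:
     n  errors  user  kbytes  n_times_errors
5   46       5  Lena  3306.0             230
6   75      18   Amy  2381.0            1350
8   77      11  Lena  3306.0             847
3  130       5   Amy  2381.0             650
2  161      12  Lena  3306.0            1932
9  215       9   Wes     NaN            1935
drop duplicate user (keep=first):
     n  errors  user  kbytes  n_times_errors
5   46       5  Lena  3306.0             230
6   75      18   Amy  2381.0            1350
9  215       9   Wes     NaN            1935
Taking the min of column 'n_times_errors' gives 230.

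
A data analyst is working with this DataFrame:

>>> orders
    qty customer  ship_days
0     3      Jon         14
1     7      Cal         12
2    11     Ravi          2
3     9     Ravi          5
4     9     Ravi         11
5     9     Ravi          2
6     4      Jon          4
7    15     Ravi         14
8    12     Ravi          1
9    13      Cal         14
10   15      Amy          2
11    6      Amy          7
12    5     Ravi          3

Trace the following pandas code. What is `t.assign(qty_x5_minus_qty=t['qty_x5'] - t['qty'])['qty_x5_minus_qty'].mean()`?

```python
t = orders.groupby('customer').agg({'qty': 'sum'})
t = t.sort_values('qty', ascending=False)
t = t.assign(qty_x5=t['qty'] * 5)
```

118.0

group by customer, sum of qty:
          qty
customer     
Amy        21
Cal        20
Jon         7
Ravi       70
sort by qty descending:
          qty
customer     
Ravi       70
Amy        21
Cal        20
Jon         7
add column qty_x5 = t['qty'] * 5:
          qty  qty_x5
customer             
Ravi       70     350
Amy        21     105
Cal        20     100
Jon         7      35
add column qty_x5_minus_qty = t['qty_x5'] - t['qty']:
          qty  qty_x5  qty_x5_minus_qty
customer                               
Ravi       70     350               280
Amy        21     105                84
Cal        20     100                80
Jon         7      35                28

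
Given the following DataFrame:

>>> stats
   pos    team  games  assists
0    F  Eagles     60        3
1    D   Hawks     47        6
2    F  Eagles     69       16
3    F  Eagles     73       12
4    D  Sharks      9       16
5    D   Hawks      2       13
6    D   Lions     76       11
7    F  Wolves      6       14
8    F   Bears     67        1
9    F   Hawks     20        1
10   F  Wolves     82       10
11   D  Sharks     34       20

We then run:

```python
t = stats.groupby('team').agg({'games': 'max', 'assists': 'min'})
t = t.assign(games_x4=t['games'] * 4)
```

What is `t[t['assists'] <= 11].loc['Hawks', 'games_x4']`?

group by team: max(games), min(assists):
        games  assists
team                  
Bears      67        1
Eagles     73        3
Hawks      47        1
Lions      76       11
Sharks     34       16
Wolves     82       10
add column games_x4 = t['games'] * 4:
        games  assists  games_x4
team                            
Bears      67        1       268
Eagles     73        3       292
Hawks      47        1       188
Lions      76       11       304
Sharks     34       16       136
Wolves     82       10       328
filter rows where assists <= 11:
        games  assists  games_x4
team                            
Bears      67        1       268
Eagles     73        3       292
Hawks      47        1       188
Lions      76       11       304
Wolves     82       10       328

188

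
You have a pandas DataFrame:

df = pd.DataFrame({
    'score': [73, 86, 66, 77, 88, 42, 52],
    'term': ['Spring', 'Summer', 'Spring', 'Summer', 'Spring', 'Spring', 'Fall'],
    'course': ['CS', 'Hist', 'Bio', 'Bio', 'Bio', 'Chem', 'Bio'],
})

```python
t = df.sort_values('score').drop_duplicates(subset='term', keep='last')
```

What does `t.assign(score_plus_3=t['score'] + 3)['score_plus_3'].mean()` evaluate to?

sort by score:
   score    term course
5     42  Spring   Chem
6     52    Fall    Bio
2     66  Spring    Bio
0     73  Spring     CS
3     77  Summer    Bio
1     86  Summer   Hist
4     88  Spring    Bio
drop duplicate term (keep=last):
   score    term course
6     52    Fall    Bio
1     86  Summer   Hist
4     88  Spring    Bio
add column score_plus_3 = t['score'] + 3:
   score    term course  score_plus_3
6     52    Fall    Bio            55
1     86  Summer   Hist            89
4     88  Spring    Bio            91
The mean of column 'score_plus_3' is 78.3333333333.

78.3333333333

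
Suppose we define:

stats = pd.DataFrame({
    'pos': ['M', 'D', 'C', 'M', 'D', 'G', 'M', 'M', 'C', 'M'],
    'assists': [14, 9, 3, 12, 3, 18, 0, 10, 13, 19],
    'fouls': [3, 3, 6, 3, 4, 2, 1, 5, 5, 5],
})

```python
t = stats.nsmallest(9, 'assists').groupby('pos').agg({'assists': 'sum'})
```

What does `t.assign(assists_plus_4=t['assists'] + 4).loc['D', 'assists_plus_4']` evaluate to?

16

take 9 rows with smallest assists:
  pos  assists  fouls
6   M        0      1
2   C        3      6
4   D        3      4
1   D        9      3
7   M       10      5
3   M       12      3
8   C       13      5
0   M       14      3
5   G       18      2
group by pos, sum of assists:
     assists
pos         
C         16
D         12
G         18
M         36
add column assists_plus_4 = t['assists'] + 4:
     assists  assists_plus_4
pos                         
C         16              20
D         12              16
G         18              22
M         36              40
So loc['D', 'assists_plus_4'] = 16.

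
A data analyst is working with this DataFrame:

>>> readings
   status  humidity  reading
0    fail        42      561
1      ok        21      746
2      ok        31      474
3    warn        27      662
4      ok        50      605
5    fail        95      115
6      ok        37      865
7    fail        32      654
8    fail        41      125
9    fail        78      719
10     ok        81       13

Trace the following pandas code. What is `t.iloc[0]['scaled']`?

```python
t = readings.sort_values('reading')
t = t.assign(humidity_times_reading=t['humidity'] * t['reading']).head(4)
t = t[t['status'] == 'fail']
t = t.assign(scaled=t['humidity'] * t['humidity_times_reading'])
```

sort by reading:
   status  humidity  reading
10     ok        81       13
5    fail        95      115
8    fail        41      125
2      ok        31      474
0    fail        42      561
4      ok        50      605
7    fail        32      654
3    warn        27      662
9    fail        78      719
1      ok        21      746
6      ok        37      865
add column humidity_times_reading = t['humidity'] * t['reading']:
   status  humidity  reading  humidity_times_reading
10     ok        81       13                    1053
5    fail        95      115                   10925
8    fail        41      125                    5125
2      ok        31      474                   14694
0    fail        42      561                   23562
4      ok        50      605                   30250
7    fail        32      654                   20928
3    warn        27      662                   17874
9    fail        78      719                   56082
1      ok        21      746                   15666
6      ok        37      865                   32005
take first 4 rows:
   status  humidity  reading  humidity_times_reading
10     ok        81       13                    1053
5    fail        95      115                   10925
8    fail        41      125                    5125
2      ok        31      474                   14694
filter rows where status == 'fail':
  status  humidity  reading  humidity_times_reading
5   fail        95      115                   10925
8   fail        41      125                    5125
add column scaled = t['humidity'] * t['humidity_times_reading']:
  status  humidity  reading  humidity_times_reading   scaled
5   fail        95      115                   10925  1037875
8   fail        41      125                    5125   210125

1037875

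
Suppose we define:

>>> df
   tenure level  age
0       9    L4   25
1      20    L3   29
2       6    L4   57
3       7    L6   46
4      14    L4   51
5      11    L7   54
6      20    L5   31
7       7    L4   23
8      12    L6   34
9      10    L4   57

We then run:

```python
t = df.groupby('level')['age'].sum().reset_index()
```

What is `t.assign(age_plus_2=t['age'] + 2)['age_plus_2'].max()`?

215

group by level, sum of age:
level
L3     29
L4    213
L5     31
L6     80
L7     54
Name: age, dtype: int64
reset_index():
  level  age
0    L3   29
1    L4  213
2    L5   31
3    L6   80
4    L7   54
add column age_plus_2 = t['age'] + 2:
  level  age  age_plus_2
0    L3   29          31
1    L4  213         215
2    L5   31          33
3    L6   80          82
4    L7   54          56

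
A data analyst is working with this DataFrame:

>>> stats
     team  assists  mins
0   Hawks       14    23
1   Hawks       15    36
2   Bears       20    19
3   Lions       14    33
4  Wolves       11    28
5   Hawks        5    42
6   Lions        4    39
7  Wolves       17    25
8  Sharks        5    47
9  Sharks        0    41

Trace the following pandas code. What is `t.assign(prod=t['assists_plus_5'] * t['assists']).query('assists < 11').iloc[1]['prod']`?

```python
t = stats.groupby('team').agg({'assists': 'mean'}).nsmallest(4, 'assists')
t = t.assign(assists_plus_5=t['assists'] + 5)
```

126.0

group by team, mean of assists:
          assists
team             
Bears   20.000000
Hawks   11.333333
Lions    9.000000
Sharks   2.500000
Wolves  14.000000
take 4 rows with smallest assists:
          assists
team             
Sharks   2.500000
Lions    9.000000
Hawks   11.333333
Wolves  14.000000
add column assists_plus_5 = t['assists'] + 5:
          assists  assists_plus_5
team                             
Sharks   2.500000        7.500000
Lions    9.000000       14.000000
Hawks   11.333333       16.333333
Wolves  14.000000       19.000000
add column prod = t['assists_plus_5'] * t['assists']:
          assists  assists_plus_5        prod
team                                         
Sharks   2.500000        7.500000   18.750000
Lions    9.000000       14.000000  126.000000
Hawks   11.333333       16.333333  185.111111
Wolves  14.000000       19.000000  266.000000
filter rows where assists < 11:
        assists  assists_plus_5    prod
team                                   
Sharks      2.5             7.5   18.75
Lions       9.0            14.0  126.00
Finally, value at position 1, column 'prod' = 126.0.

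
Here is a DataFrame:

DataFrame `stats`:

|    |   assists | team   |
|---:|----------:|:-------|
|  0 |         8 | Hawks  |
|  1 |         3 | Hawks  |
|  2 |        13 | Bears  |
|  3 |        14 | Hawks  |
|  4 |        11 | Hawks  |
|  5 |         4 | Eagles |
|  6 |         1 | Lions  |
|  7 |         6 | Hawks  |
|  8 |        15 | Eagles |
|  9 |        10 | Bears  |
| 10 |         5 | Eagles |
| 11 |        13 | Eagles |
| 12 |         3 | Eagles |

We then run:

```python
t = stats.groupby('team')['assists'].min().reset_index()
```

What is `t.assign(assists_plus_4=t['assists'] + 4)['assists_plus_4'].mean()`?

group by team, min of assists:
team
Bears     10
Eagles     3
Hawks      3
Lions      1
Name: assists, dtype: int64
reset_index():
     team  assists
0   Bears       10
1  Eagles        3
2   Hawks        3
3   Lions        1
add column assists_plus_4 = t['assists'] + 4:
     team  assists  assists_plus_4
0   Bears       10              14
1  Eagles        3               7
2   Hawks        3               7
3   Lions        1               5

8.25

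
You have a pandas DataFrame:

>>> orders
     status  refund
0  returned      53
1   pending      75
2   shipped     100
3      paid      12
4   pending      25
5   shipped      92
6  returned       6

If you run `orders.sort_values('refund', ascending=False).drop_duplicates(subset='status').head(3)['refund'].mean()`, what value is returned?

76.0

sort by refund descending:
     status  refund
2   shipped     100
5   shipped      92
1   pending      75
0  returned      53
4   pending      25
3      paid      12
6  returned       6
drop duplicate status (keep=first):
     status  refund
2   shipped     100
1   pending      75
0  returned      53
3      paid      12
take first 3 rows:
     status  refund
2   shipped     100
1   pending      75
0  returned      53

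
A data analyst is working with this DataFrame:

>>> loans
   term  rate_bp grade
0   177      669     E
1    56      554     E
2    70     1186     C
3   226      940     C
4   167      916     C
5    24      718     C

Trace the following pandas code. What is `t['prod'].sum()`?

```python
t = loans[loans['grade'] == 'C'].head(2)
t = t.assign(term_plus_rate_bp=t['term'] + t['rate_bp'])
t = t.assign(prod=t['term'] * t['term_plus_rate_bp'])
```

351436

filter rows where grade == 'C':
   term  rate_bp grade
2    70     1186     C
3   226      940     C
4   167      916     C
5    24      718     C
take first 2 rows:
   term  rate_bp grade
2    70     1186     C
3   226      940     C
add column term_plus_rate_bp = t['term'] + t['rate_bp']:
   term  rate_bp grade  term_plus_rate_bp
2    70     1186     C               1256
3   226      940     C               1166
add column prod = t['term'] * t['term_plus_rate_bp']:
   term  rate_bp grade  term_plus_rate_bp    prod
2    70     1186     C               1256   87920
3   226      940     C               1166  263516
Finally, sum of column 'prod' = 351436.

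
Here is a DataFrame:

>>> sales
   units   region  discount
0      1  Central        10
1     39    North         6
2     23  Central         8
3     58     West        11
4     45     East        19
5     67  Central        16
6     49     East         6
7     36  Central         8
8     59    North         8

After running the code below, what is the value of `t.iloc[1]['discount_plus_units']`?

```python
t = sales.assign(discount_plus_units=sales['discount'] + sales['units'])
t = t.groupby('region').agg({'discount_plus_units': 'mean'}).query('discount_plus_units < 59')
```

add column discount_plus_units = sales['discount'] + sales['units']:
   units   region  discount  discount_plus_units
0      1  Central        10                   11
1     39    North         6                   45
2     23  Central         8                   31
3     58     West        11                   69
4     45     East        19                   64
5     67  Central        16                   83
6     49     East         6                   55
7     36  Central         8                   44
8     59    North         8                   67
group by region, mean of discount_plus_units:
         discount_plus_units
region                      
Central                42.25
East                   59.50
North                  56.00
West                   69.00
filter rows where discount_plus_units < 59:
         discount_plus_units
region                      
Central                42.25
North                  56.00
Finally, value at position 1, column 'discount_plus_units' = 56.0.

56.0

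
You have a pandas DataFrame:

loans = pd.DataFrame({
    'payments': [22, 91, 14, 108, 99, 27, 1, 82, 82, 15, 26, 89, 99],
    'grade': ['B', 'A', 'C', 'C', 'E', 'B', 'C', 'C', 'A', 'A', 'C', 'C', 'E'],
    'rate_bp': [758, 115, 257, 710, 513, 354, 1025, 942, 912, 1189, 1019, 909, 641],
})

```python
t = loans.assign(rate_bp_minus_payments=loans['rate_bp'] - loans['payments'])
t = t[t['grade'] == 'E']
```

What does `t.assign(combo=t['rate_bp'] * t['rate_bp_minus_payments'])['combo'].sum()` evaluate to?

559804

add column rate_bp_minus_payments = loans['rate_bp'] - loans['payments']:
    payments grade  rate_bp  rate_bp_minus_payments
0         22     B      758                     736
1         91     A      115                      24
2         14     C      257                     243
3        108     C      710                     602
4         99     E      513                     414
5         27     B      354                     327
6          1     C     1025                    1024
7         82     C      942                     860
8         82     A      912                     830
9         15     A     1189                    1174
10        26     C     1019                     993
11        89     C      909                     820
12        99     E      641                     542
filter rows where grade == 'E':
    payments grade  rate_bp  rate_bp_minus_payments
4         99     E      513                     414
12        99     E      641                     542
add column combo = t['rate_bp'] * t['rate_bp_minus_payments']:
    payments grade  rate_bp  rate_bp_minus_payments   combo
4         99     E      513                     414  212382
12        99     E      641                     542  347422
Reading off the sum of column 'combo', we get 559804.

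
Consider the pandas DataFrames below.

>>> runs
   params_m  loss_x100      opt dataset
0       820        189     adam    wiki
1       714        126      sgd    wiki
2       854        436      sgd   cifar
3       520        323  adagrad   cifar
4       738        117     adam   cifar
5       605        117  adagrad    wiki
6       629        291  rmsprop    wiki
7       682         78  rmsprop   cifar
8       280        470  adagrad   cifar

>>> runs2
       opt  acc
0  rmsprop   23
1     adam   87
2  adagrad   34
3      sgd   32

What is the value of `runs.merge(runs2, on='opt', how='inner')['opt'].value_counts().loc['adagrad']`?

3

merge on 'opt' (how='inner') → 9 rows:
   params_m  loss_x100      opt dataset  acc
0       820        189     adam    wiki   87
1       714        126      sgd    wiki   32
2       854        436      sgd   cifar   32
3       520        323  adagrad   cifar   34
4       738        117     adam   cifar   87
5       605        117  adagrad    wiki   34
6       629        291  rmsprop    wiki   23
7       682         78  rmsprop   cifar   23
8       280        470  adagrad   cifar   34
value_counts of opt:
opt
adagrad    3
adam       2
sgd        2
rmsprop    2
Name: count, dtype: int64
Reading off the value at index 'adagrad', we get 3.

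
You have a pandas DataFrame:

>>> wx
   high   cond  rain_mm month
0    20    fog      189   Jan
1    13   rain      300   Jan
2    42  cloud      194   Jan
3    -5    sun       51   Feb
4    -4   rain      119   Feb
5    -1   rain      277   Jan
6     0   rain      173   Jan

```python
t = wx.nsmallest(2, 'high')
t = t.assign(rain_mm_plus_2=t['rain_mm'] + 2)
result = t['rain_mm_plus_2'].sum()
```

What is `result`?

174

take 2 rows with smallest high:
   high  cond  rain_mm month
3    -5   sun       51   Feb
4    -4  rain      119   Feb
add column rain_mm_plus_2 = t['rain_mm'] + 2:
   high  cond  rain_mm month  rain_mm_plus_2
3    -5   sun       51   Feb              53
4    -4  rain      119   Feb             121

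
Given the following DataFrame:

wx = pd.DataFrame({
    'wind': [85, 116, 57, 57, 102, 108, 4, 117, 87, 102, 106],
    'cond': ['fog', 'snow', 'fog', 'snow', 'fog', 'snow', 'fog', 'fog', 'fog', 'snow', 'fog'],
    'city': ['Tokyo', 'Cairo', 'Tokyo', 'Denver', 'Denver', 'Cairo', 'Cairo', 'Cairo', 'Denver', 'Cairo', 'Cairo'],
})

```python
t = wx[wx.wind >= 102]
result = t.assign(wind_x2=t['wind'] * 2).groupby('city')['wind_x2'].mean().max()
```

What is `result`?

219.6

filter rows where wind >= 102:
    wind  cond    city
1    116  snow   Cairo
4    102   fog  Denver
5    108  snow   Cairo
7    117   fog   Cairo
9    102  snow   Cairo
10   106   fog   Cairo
add column wind_x2 = t['wind'] * 2:
    wind  cond    city  wind_x2
1    116  snow   Cairo      232
4    102   fog  Denver      204
5    108  snow   Cairo      216
7    117   fog   Cairo      234
9    102  snow   Cairo      204
10   106   fog   Cairo      212
group by city, mean of wind_x2:
city
Cairo     219.6
Denver    204.0
Name: wind_x2, dtype: float64
The max of the resulting series is 219.6.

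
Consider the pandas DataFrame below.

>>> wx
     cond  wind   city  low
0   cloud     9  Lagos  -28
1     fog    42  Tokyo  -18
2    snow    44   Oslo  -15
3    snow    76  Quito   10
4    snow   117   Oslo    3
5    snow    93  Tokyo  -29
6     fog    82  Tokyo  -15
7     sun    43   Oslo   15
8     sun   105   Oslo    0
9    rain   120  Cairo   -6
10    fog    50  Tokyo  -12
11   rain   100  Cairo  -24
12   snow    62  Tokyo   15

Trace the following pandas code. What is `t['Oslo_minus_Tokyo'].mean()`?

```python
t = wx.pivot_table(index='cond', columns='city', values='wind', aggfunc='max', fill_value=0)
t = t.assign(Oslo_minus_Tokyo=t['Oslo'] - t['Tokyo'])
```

pivot: rows=cond, cols=city, max(wind):
city   Cairo  Lagos  Oslo  Quito  Tokyo
cond                                   
cloud      0      9     0      0      0
fog        0      0     0      0     82
rain     120      0     0      0      0
snow       0      0   117     76     93
sun        0      0   105      0      0
add column Oslo_minus_Tokyo = t['Oslo'] - t['Tokyo']:
city   Cairo  Lagos  Oslo  Quito  Tokyo  Oslo_minus_Tokyo
cond                                                     
cloud      0      9     0      0      0                 0
fog        0      0     0      0     82               -82
rain     120      0     0      0      0                 0
snow       0      0   117     76     93                24
sun        0      0   105      0      0               105
Then the mean of column 'Oslo_minus_Tokyo': 9.4

9.4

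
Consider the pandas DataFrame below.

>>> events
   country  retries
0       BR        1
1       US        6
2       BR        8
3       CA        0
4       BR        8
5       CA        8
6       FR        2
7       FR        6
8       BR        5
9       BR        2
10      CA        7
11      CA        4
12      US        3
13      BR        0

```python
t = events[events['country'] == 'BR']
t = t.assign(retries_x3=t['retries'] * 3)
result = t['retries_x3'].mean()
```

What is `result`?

12.0

filter rows where country == 'BR':
   country  retries
0       BR        1
2       BR        8
4       BR        8
8       BR        5
9       BR        2
13      BR        0
add column retries_x3 = t['retries'] * 3:
   country  retries  retries_x3
0       BR        1           3
2       BR        8          24
4       BR        8          24
8       BR        5          15
9       BR        2           6
13      BR        0           0
So mean() = 12.0.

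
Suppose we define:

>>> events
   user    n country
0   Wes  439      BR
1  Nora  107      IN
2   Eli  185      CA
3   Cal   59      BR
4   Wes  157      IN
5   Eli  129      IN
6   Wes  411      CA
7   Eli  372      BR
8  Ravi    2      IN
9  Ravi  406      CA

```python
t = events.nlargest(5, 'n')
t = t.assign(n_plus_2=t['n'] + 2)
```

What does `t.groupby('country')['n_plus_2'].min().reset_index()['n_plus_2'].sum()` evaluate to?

take 5 rows with largest n:
   user    n country
0   Wes  439      BR
6   Wes  411      CA
9  Ravi  406      CA
7   Eli  372      BR
2   Eli  185      CA
add column n_plus_2 = t['n'] + 2:
   user    n country  n_plus_2
0   Wes  439      BR       441
6   Wes  411      CA       413
9  Ravi  406      CA       408
7   Eli  372      BR       374
2   Eli  185      CA       187
group by country, min of n_plus_2:
country
BR    374
CA    187
Name: n_plus_2, dtype: int64
reset_index():
  country  n_plus_2
0      BR       374
1      CA       187
Reading off the sum of column 'n_plus_2', we get 561.

561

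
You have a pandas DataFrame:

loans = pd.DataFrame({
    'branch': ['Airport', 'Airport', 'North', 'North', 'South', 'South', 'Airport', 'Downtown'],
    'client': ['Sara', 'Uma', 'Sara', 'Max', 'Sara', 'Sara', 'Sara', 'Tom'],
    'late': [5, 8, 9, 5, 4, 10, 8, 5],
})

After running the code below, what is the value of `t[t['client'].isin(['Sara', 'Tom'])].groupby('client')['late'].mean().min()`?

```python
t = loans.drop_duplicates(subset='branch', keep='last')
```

5.0

drop duplicate branch (keep=last):
     branch client  late
3     North    Max     5
5     South   Sara    10
6   Airport   Sara     8
7  Downtown    Tom     5
filter rows where client in ['Sara', 'Tom']:
     branch client  late
5     South   Sara    10
6   Airport   Sara     8
7  Downtown    Tom     5
group by client, mean of late:
client
Sara    9.0
Tom     5.0
Name: late, dtype: float64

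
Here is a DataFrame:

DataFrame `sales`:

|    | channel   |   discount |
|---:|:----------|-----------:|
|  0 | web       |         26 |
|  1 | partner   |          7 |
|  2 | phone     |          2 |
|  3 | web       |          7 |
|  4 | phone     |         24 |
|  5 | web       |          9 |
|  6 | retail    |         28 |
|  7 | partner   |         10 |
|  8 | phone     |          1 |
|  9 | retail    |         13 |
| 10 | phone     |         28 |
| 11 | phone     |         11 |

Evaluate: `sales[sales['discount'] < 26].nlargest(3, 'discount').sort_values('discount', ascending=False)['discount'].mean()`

filter rows where discount < 26:
    channel  discount
1   partner         7
2     phone         2
3       web         7
4     phone        24
5       web         9
7   partner        10
8     phone         1
9    retail        13
11    phone        11
take 3 rows with largest discount:
   channel  discount
4    phone        24
9   retail        13
11   phone        11
sort by discount descending:
   channel  discount
4    phone        24
9   retail        13
11   phone        11
The mean of column 'discount' is 16.0.

16.0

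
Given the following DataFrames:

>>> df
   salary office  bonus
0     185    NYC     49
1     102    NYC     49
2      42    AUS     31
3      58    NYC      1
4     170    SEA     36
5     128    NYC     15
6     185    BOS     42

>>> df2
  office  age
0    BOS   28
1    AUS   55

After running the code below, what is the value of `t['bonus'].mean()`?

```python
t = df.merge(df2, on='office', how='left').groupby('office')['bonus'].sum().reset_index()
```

55.75

merge on 'office' (how='left') → 7 rows:
   salary office  bonus   age
0     185    NYC     49   NaN
1     102    NYC     49   NaN
2      42    AUS     31  55.0
3      58    NYC      1   NaN
4     170    SEA     36   NaN
5     128    NYC     15   NaN
6     185    BOS     42  28.0
group by office, sum of bonus:
office
AUS     31
BOS     42
NYC    114
SEA     36
Name: bonus, dtype: int64
reset_index():
  office  bonus
0    AUS     31
1    BOS     42
2    NYC    114
3    SEA     36
Hence 55.75.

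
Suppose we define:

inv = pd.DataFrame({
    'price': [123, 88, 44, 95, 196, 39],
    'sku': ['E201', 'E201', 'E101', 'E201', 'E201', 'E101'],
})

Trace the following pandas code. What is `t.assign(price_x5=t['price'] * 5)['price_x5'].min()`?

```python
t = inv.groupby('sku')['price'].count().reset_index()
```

group by sku, count of price:
sku
E101    2
E201    4
Name: price, dtype: int64
reset_index():
    sku  price
0  E101      2
1  E201      4
add column price_x5 = t['price'] * 5:
    sku  price  price_x5
0  E101      2        10
1  E201      4        20
min of column 'price_x5' → 10

10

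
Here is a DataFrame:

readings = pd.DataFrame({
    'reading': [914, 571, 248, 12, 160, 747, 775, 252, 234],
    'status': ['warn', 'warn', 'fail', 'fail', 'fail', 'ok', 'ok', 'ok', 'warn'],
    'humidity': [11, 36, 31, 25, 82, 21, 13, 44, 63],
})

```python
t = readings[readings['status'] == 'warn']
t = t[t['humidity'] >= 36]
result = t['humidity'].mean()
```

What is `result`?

49.5

filter rows where status == 'warn':
   reading status  humidity
0      914   warn        11
1      571   warn        36
8      234   warn        63
filter rows where humidity >= 36:
   reading status  humidity
1      571   warn        36
8      234   warn        63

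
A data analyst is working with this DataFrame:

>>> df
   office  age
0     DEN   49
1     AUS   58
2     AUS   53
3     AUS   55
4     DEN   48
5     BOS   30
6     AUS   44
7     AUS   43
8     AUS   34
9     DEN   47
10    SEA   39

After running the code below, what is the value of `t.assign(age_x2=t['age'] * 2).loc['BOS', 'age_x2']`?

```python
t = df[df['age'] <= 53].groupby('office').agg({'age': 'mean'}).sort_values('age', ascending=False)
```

60.0

filter rows where age <= 53:
   office  age
0     DEN   49
2     AUS   53
4     DEN   48
5     BOS   30
6     AUS   44
7     AUS   43
8     AUS   34
9     DEN   47
10    SEA   39
group by office, mean of age:
         age
office      
AUS     43.5
BOS     30.0
DEN     48.0
SEA     39.0
sort by age descending:
         age
office      
DEN     48.0
AUS     43.5
SEA     39.0
BOS     30.0
add column age_x2 = t['age'] * 2:
         age  age_x2
office              
DEN     48.0    96.0
AUS     43.5    87.0
SEA     39.0    78.0
BOS     30.0    60.0
Hence 60.0.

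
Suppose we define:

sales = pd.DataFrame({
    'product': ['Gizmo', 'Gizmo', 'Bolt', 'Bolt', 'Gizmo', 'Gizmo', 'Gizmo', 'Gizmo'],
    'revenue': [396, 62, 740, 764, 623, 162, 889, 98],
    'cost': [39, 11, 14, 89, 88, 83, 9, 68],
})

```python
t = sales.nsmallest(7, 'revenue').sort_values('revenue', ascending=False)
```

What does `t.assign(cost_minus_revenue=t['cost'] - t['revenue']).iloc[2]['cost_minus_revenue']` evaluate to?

take 7 rows with smallest revenue:
  product  revenue  cost
1   Gizmo       62    11
7   Gizmo       98    68
5   Gizmo      162    83
0   Gizmo      396    39
4   Gizmo      623    88
2    Bolt      740    14
3    Bolt      764    89
sort by revenue descending:
  product  revenue  cost
3    Bolt      764    89
2    Bolt      740    14
4   Gizmo      623    88
0   Gizmo      396    39
5   Gizmo      162    83
7   Gizmo       98    68
1   Gizmo       62    11
add column cost_minus_revenue = t['cost'] - t['revenue']:
  product  revenue  cost  cost_minus_revenue
3    Bolt      764    89                -675
2    Bolt      740    14                -726
4   Gizmo      623    88                -535
0   Gizmo      396    39                -357
5   Gizmo      162    83                 -79
7   Gizmo       98    68                 -30
1   Gizmo       62    11                 -51

-535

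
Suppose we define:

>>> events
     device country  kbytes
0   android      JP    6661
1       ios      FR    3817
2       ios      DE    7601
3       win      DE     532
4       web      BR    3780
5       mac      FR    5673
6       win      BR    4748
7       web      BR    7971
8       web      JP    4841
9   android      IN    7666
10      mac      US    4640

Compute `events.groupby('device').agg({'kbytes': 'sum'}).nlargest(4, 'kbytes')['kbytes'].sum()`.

52650

group by device, sum of kbytes:
         kbytes
device         
android   14327
ios       11418
mac       10313
web       16592
win        5280
take 4 rows with largest kbytes:
         kbytes
device         
web       16592
android   14327
ios       11418
mac       10313
The sum of column 'kbytes' is 52650.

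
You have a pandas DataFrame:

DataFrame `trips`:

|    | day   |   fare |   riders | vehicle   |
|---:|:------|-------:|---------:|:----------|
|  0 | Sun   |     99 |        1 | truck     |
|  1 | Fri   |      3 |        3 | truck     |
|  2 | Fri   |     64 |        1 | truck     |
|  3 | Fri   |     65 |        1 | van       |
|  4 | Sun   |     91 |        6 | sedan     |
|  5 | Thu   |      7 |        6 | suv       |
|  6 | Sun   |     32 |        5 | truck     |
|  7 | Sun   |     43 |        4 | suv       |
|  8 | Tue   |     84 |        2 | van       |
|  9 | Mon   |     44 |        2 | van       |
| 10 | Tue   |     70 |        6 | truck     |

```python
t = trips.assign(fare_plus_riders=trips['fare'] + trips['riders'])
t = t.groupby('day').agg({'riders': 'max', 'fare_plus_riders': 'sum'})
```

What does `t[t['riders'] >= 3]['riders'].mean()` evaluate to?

add column fare_plus_riders = trips['fare'] + trips['riders']:
    day  fare  riders vehicle  fare_plus_riders
0   Sun    99       1   truck               100
1   Fri     3       3   truck                 6
2   Fri    64       1   truck                65
3   Fri    65       1     van                66
4   Sun    91       6   sedan                97
5   Thu     7       6     suv                13
6   Sun    32       5   truck                37
7   Sun    43       4     suv                47
8   Tue    84       2     van                86
9   Mon    44       2     van                46
10  Tue    70       6   truck                76
group by day: max(riders), sum(fare_plus_riders):
     riders  fare_plus_riders
day                          
Fri       3               137
Mon       2                46
Sun       6               281
Thu       6                13
Tue       6               162
filter rows where riders >= 3:
     riders  fare_plus_riders
day                          
Fri       3               137
Sun       6               281
Thu       6                13
Tue       6               162
The mean of column 'riders' is 5.25.

5.25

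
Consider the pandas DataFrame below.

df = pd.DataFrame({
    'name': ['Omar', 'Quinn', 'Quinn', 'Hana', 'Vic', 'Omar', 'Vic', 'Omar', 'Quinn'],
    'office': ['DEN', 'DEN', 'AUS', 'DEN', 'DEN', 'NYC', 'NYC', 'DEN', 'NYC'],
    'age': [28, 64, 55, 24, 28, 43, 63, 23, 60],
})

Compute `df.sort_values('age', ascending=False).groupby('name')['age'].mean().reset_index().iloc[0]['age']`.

sort by age descending:
    name office  age
1  Quinn    DEN   64
6    Vic    NYC   63
8  Quinn    NYC   60
2  Quinn    AUS   55
5   Omar    NYC   43
0   Omar    DEN   28
4    Vic    DEN   28
3   Hana    DEN   24
7   Omar    DEN   23
group by name, mean of age:
name
Hana     24.000000
Omar     31.333333
Quinn    59.666667
Vic      45.500000
Name: age, dtype: float64
reset_index():
    name        age
0   Hana  24.000000
1   Omar  31.333333
2  Quinn  59.666667
3    Vic  45.500000

24.0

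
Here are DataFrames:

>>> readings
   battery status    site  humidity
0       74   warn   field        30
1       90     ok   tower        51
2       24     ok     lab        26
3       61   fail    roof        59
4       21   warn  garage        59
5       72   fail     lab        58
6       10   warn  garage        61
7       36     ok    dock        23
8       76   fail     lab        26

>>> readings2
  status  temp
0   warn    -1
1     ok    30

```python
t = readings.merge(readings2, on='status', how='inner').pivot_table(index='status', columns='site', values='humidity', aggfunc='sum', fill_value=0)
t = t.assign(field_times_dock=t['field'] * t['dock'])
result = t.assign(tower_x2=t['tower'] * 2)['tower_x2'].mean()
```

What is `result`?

merge on 'status' (how='inner') → 6 rows:
   battery status    site  humidity  temp
0       74   warn   field        30    -1
1       90     ok   tower        51    30
2       24     ok     lab        26    30
3       21   warn  garage        59    -1
4       10   warn  garage        61    -1
5       36     ok    dock        23    30
pivot: rows=status, cols=site, sum(humidity):
site    dock  field  garage  lab  tower
status                                 
ok        23      0       0   26     51
warn       0     30     120    0      0
add column field_times_dock = t['field'] * t['dock']:
site    dock  field  garage  lab  tower  field_times_dock
status                                                   
ok        23      0       0   26     51                 0
warn       0     30     120    0      0                 0
add column tower_x2 = t['tower'] * 2:
site    dock  field  garage  lab  tower  field_times_dock  tower_x2
status                                                             
ok        23      0       0   26     51                 0       102
warn       0     30     120    0      0                 0         0

51.0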